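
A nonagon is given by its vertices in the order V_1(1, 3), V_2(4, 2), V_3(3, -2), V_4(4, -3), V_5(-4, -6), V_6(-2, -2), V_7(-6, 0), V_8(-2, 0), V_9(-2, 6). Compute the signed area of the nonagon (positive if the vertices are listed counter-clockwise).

-50.5

V_1→V_2: (1)(2) − (4)(3) = -10
V_2→V_3: (4)(-2) − (3)(2) = -14
V_3→V_4: (3)(-3) − (4)(-2) = -1
V_4→V_5: (4)(-6) − (-4)(-3) = -36
V_5→V_6: (-4)(-2) − (-2)(-6) = -4
V_6→V_7: (-2)(0) − (-6)(-2) = -12
V_7→V_8: (-6)(0) − (-2)(0) = 0
V_8→V_9: (-2)(6) − (-2)(0) = -12
V_9→V_1: (-2)(3) − (1)(6) = -12
Σ = -101
Signed area = Σ/2 = -50.5 (negative ⇒ clockwise traversal).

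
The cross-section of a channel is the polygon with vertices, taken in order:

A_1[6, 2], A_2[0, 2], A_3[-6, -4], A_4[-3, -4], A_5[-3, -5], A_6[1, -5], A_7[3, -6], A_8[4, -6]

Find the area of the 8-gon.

59

Apply Gauss's area formula: 2A = Σ (x_i·y_{i+1} − x_{i+1}·y_i), indices taken mod 8.
A_1→A_2: (6)(2) − (0)(2) = 12
A_2→A_3: (0)(-4) − (-6)(2) = 12
A_3→A_4: (-6)(-4) − (-3)(-4) = 12
A_4→A_5: (-3)(-5) − (-3)(-4) = 3
A_5→A_6: (-3)(-5) − (1)(-5) = 20
A_6→A_7: (1)(-6) − (3)(-5) = 9
A_7→A_8: (3)(-6) − (4)(-6) = 6
A_8→A_1: (4)(2) − (6)(-6) = 44
Σ = 118
Area = |Σ|/2 = 59.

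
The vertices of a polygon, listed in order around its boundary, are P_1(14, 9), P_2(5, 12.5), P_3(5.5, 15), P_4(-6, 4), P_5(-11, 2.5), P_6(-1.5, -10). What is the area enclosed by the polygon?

Σ = (130) + (6.25) + (112) + (29) + (113.75) + (126.5) = 517.5
Area = |Σ|/2 = 258.75.

258.75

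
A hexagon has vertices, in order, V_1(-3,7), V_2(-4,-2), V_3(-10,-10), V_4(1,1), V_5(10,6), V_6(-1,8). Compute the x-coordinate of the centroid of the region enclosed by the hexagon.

16/51

Apply the shoelace formula. First the cross-terms c_i = x_i·y_{i+1} − x_{i+1}·y_i:
  34, 20, 0, -4, 86, 17  ⇒  2A = 153, A = 76.5.
Then Σ (x_i + x_{i+1})·c_i = 144, so x̄ = 144 / (6·76.5) = 16/51.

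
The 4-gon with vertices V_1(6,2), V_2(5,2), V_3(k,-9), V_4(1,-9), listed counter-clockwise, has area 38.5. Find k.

The doubled signed area Σ (x_i y_{i+1} − x_{i+1} y_i) is linear in k.
With k=0 it equals 22; the coefficient of k is -11 (from the two edges through V_3).
So -11·k + 22 = 2·38.5 = 77 ⇒ k = -5.

-5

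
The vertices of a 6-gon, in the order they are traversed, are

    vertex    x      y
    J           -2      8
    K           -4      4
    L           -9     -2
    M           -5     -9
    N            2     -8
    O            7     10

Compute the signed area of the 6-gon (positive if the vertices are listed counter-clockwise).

J→K: (-2)(4) − (-4)(8) = 24
K→L: (-4)(-2) − (-9)(4) = 44
L→M: (-9)(-9) − (-5)(-2) = 71
M→N: (-5)(-8) − (2)(-9) = 58
N→O: (2)(10) − (7)(-8) = 76
O→J: (7)(8) − (-2)(10) = 76
Σ = 349
Signed area = Σ/2 = 174.5 (positive ⇒ counter-clockwise traversal).

174.5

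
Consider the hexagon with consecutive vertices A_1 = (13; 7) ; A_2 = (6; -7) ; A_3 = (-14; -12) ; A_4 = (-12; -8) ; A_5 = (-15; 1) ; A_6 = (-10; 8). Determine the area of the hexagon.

375.5

Apply the shoelace (surveyor's) formula: 2A = Σ (x_i·y_{i+1} − x_{i+1}·y_i), indices taken mod 6.
Σ = (-133) + (-170) + (-32) + (-132) + (-110) + (-174) = -751
Area = |Σ|/2 = 375.5.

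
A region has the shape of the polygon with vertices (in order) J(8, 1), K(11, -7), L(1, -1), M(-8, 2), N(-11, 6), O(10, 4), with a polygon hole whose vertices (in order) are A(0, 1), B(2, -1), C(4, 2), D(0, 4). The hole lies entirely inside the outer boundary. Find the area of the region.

Outer boundary:
Apply the shoelace (surveyor's) formula: 2A = Σ (x_i·y_{i+1} − x_{i+1}·y_i), indices taken mod 6.
Σ = (-67) + (-4) + (-6) + (-26) + (-104) + (-22) = -229
Area = |Σ|/2 = 114.5.
Hole:
Apply the shoelace (surveyor's) formula: 2A = Σ (x_i·y_{i+1} − x_{i+1}·y_i), indices taken mod 4.
A→B: (0)(-1) − (2)(1) = -2
B→C: (2)(2) − (4)(-1) = 8
C→D: (4)(4) − (0)(2) = 16
D→A: (0)(1) − (0)(4) = 0
Σ = 22
Area = |Σ|/2 = 11.
Net area = 114.5 − 11 = 103.5.

103.5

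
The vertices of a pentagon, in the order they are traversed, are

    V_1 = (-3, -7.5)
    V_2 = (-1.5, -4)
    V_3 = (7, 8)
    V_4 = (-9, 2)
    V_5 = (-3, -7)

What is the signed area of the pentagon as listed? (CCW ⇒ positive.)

Apply Gauss's area formula: 2A = Σ (x_i·y_{i+1} − x_{i+1}·y_i), indices taken mod 5.
V_1→V_2: (-3)(-4) − (-1.5)(-7.5) = 0.75
V_2→V_3: (-1.5)(8) − (7)(-4) = 16
V_3→V_4: (7)(2) − (-9)(8) = 86
V_4→V_5: (-9)(-7) − (-3)(2) = 69
V_5→V_1: (-3)(-7.5) − (-3)(-7) = 1.5
Σ = 173.25
Signed area = Σ/2 = 86.625 (positive ⇒ counter-clockwise traversal).

86.625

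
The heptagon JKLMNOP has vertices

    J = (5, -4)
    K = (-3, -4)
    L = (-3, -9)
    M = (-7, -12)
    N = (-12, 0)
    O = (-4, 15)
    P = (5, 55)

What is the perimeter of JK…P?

148

|JK| = √((-8)² + (0)²) = √64 = 8
|KL| = √((0)² + (-5)²) = √25 = 5
|LM| = √((-4)² + (-3)²) = √25 = 5
|MN| = √((-5)² + (12)²) = √169 = 13
|NO| = √((8)² + (15)²) = √289 = 17
|OP| = √((9)² + (40)²) = √1681 = 41
|PJ| = √((0)² + (-59)²) = √3481 = 59
Perimeter = 8 + 5 + 5 + 13 + 17 + 41 + 59 = 148.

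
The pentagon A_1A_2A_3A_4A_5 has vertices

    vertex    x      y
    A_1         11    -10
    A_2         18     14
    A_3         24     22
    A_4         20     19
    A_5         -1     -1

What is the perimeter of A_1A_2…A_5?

|A_1A_2| = √((7)² + (24)²) = √625 = 25
|A_2A_3| = √((6)² + (8)²) = √100 = 10
|A_3A_4| = √((-4)² + (-3)²) = √25 = 5
|A_4A_5| = √((-21)² + (-20)²) = √841 = 29
|A_5A_1| = √((12)² + (-9)²) = √225 = 15
Perimeter = 25 + 10 + 5 + 29 + 15 = 84.

84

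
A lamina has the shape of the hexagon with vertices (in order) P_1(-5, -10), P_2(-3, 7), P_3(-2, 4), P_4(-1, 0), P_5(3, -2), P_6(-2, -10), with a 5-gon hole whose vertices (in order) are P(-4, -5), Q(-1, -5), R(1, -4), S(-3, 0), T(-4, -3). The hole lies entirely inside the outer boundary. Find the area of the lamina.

Outer boundary:
Apply the shoelace formula: 2A = Σ (x_i·y_{i+1} − x_{i+1}·y_i), indices taken mod 6.
Σ = (-65) + (2) + (4) + (2) + (-34) + (-30) = -121
Area = |Σ|/2 = 60.5.
Hole:
Apply Gauss's area formula: 2A = Σ (x_i·y_{i+1} − x_{i+1}·y_i), indices taken mod 5.
P→Q: (-4)(-5) − (-1)(-5) = 15
Q→R: (-1)(-4) − (1)(-5) = 9
R→S: (1)(0) − (-3)(-4) = -12
S→T: (-3)(-3) − (-4)(0) = 9
T→P: (-4)(-5) − (-4)(-3) = 8
Σ = 29
Area = |Σ|/2 = 14.5.
Net area = 60.5 − 14.5 = 46.

46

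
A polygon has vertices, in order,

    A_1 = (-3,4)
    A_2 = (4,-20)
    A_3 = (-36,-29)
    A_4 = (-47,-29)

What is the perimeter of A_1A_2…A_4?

132

|A_1A_2| = √((7)² + (-24)²) = √625 = 25
|A_2A_3| = √((-40)² + (-9)²) = √1681 = 41
|A_3A_4| = √((-11)² + (0)²) = √121 = 11
|A_4A_1| = √((44)² + (33)²) = √3025 = 55
Perimeter = 25 + 41 + 11 + 55 = 132.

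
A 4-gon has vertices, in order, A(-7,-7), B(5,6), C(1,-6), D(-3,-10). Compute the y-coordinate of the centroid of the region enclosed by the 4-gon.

-161/45

Apply the shoelace formula. First the cross-terms c_i = x_i·y_{i+1} − x_{i+1}·y_i:
  -7, -36, -28, -49  ⇒  2A = -120, A = -60.
Then Σ (y_i + y_{i+1})·c_i = 1288, so ȳ = 1288 / (6·(-60)) = -161/45.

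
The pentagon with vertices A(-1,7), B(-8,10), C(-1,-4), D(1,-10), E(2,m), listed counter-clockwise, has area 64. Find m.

Write out the shoelace sum; only the two edges meeting at E involve m:
2·Area = [(1·m − 2·(-10)) + (2·7 − (-1)·m)] + 102
       = 2·m + 136 = 128
⇒ m = -4.

-4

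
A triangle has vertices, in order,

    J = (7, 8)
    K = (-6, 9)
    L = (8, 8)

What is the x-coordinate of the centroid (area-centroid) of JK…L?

3

Apply Gauss's area formula. First the cross-terms c_i = x_i·y_{i+1} − x_{i+1}·y_i:
  111, -120, 8  ⇒  2A = -1, A = -0.5.
Then Σ (x_i + x_{i+1})·c_i = -9, so x̄ = -9 / (6·(-0.5)) = 3.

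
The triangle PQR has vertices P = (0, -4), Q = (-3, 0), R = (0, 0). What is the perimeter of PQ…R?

|PQ| = √((-3)² + (4)²) = √25 = 5
|QR| = √((3)² + (0)²) = √9 = 3
|RP| = √((0)² + (-4)²) = √16 = 4
Perimeter = 5 + 3 + 4 = 12.

12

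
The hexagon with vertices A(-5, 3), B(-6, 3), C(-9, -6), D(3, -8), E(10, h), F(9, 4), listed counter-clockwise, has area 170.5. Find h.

The doubled signed area Σ (x_i y_{i+1} − x_{i+1} y_i) is linear in h.
With h=0 it equals 323; the coefficient of h is -6 (from the two edges through E).
So -6·h + 323 = 2·170.5 = 341 ⇒ h = -3.

-3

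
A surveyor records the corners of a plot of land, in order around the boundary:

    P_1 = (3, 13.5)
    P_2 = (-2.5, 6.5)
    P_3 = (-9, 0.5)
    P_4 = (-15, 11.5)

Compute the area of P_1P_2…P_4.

111.25

Cross-terms: 53.25, 57.25, -96, -237  ⇒  Σ = -222.5
Area = |Σ|/2 = 111.25.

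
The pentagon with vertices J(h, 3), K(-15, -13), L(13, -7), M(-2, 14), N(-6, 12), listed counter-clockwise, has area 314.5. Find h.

Write out the shoelace sum; only the two edges meeting at J involve h:
2·Area = [((-6)·3 − h·12) + (h·(-13) − (-15)·3)] + 502
       = -25·h + 529 = 629
⇒ h = -4.

-4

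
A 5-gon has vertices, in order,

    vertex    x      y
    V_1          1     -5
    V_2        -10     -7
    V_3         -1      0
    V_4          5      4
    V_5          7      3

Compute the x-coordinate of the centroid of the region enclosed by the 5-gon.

Apply the shoelace formula. First the cross-terms c_i = x_i·y_{i+1} − x_{i+1}·y_i:
  -57, -7, -4, -13, -38  ⇒  2A = -119, A = -59.5.
Then Σ (x_i + x_{i+1})·c_i = 114, so x̄ = 114 / (6·(-59.5)) = -38/119.

-38/119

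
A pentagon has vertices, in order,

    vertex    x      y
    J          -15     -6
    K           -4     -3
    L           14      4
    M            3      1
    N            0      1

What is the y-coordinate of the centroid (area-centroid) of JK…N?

Apply the surveyor's formula. First the cross-terms c_i = x_i·y_{i+1} − x_{i+1}·y_i:
  21, 26, 2, 3, 15  ⇒  2A = 67, A = 33.5.
Then Σ (y_i + y_{i+1})·c_i = -222, so ȳ = -222 / (6·33.5) = -74/67.

-74/67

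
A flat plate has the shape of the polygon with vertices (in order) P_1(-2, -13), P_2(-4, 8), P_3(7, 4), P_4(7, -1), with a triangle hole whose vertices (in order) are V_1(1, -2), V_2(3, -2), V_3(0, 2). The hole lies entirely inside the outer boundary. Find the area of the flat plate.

130

Outer boundary:
P_1→P_2: (-2)(8) − (-4)(-13) = -68
P_2→P_3: (-4)(4) − (7)(8) = -72
P_3→P_4: (7)(-1) − (7)(4) = -35
P_4→P_1: (7)(-13) − (-2)(-1) = -93
Σ = -268
Area = |Σ|/2 = 134.
Hole:
Apply the shoelace (surveyor's) formula: 2A = Σ (x_i·y_{i+1} − x_{i+1}·y_i), indices taken mod 3.
Σ = (4) + (6) + (-2) = 8
Area = |Σ|/2 = 4.
Net area = 134 − 4 = 130.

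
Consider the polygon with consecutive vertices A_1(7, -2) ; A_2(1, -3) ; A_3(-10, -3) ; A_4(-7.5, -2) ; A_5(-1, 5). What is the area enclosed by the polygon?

63.5

Apply the shoelace formula: 2A = Σ (x_i·y_{i+1} − x_{i+1}·y_i), indices taken mod 5.
Σ = (-19) + (-33) + (-2.5) + (-39.5) + (-33) = -127
Area = |Σ|/2 = 63.5.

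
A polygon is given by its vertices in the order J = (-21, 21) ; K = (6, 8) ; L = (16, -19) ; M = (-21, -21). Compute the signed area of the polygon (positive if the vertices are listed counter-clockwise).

Apply the shoelace formula: 2A = Σ (x_i·y_{i+1} − x_{i+1}·y_i), indices taken mod 4.
Cross-terms: -294, -242, -735, -882  ⇒  Σ = -2153
Signed area = Σ/2 = -1076.5 (negative ⇒ clockwise traversal).

-1076.5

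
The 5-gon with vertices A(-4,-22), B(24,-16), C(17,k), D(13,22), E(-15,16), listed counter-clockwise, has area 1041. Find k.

-8

The doubled signed area Σ (x_i y_{i+1} − x_{i+1} y_i) is linear in k.
With k=0 it equals 2170; the coefficient of k is 11 (from the two edges through C).
So 11·k + 2170 = 2·1041 = 2082 ⇒ k = -8.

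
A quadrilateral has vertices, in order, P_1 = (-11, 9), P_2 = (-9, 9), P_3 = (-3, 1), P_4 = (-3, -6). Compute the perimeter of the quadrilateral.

36

|P_1P_2| = √((2)² + (0)²) = √4 = 2
|P_2P_3| = √((6)² + (-8)²) = √100 = 10
|P_3P_4| = √((0)² + (-7)²) = √49 = 7
|P_4P_1| = √((-8)² + (15)²) = √289 = 17
Perimeter = 2 + 10 + 7 + 17 = 36.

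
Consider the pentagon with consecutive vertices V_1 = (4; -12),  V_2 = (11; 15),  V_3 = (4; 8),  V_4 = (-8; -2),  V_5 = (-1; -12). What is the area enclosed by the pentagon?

215

Cross-terms: 192, 28, 56, 94, 60  ⇒  Σ = 430
Area = |Σ|/2 = 215.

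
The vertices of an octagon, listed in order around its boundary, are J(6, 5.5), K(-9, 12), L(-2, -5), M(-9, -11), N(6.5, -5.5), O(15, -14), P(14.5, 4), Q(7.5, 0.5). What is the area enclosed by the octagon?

Apply Gauss's area formula: 2A = Σ (x_i·y_{i+1} − x_{i+1}·y_i), indices taken mod 8.
J→K: (6)(12) − (-9)(5.5) = 121.5
K→L: (-9)(-5) − (-2)(12) = 69
L→M: (-2)(-11) − (-9)(-5) = -23
M→N: (-9)(-5.5) − (6.5)(-11) = 121
N→O: (6.5)(-14) − (15)(-5.5) = -8.5
O→P: (15)(4) − (14.5)(-14) = 263
P→Q: (14.5)(0.5) − (7.5)(4) = -22.75
Q→J: (7.5)(5.5) − (6)(0.5) = 38.25
Σ = 558.5
Area = |Σ|/2 = 279.25.

279.25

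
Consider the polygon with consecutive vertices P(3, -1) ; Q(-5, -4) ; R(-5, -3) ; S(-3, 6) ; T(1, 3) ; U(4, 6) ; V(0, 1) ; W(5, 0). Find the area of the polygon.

Apply Gauss's area formula: 2A = Σ (x_i·y_{i+1} − x_{i+1}·y_i), indices taken mod 8.
Cross-terms: -17, -5, -39, -15, -6, 4, -5, -5  ⇒  Σ = -88
Area = |Σ|/2 = 44.

44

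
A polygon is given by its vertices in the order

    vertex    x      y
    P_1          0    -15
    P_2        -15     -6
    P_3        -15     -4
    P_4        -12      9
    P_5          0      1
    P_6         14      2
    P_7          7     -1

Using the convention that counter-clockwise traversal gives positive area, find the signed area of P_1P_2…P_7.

Cross-terms: -225, -30, -183, -12, -14, -28, -105  ⇒  Σ = -597
Signed area = Σ/2 = -298.5 (negative ⇒ clockwise traversal).

-298.5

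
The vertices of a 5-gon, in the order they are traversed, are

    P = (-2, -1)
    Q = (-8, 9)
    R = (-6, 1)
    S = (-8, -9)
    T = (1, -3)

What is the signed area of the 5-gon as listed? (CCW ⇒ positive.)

54

Apply the surveyor's formula: 2A = Σ (x_i·y_{i+1} − x_{i+1}·y_i), indices taken mod 5.
P→Q: (-2)(9) − (-8)(-1) = -26
Q→R: (-8)(1) − (-6)(9) = 46
R→S: (-6)(-9) − (-8)(1) = 62
S→T: (-8)(-3) − (1)(-9) = 33
T→P: (1)(-1) − (-2)(-3) = -7
Σ = 108
Signed area = Σ/2 = 54 (positive ⇒ counter-clockwise traversal).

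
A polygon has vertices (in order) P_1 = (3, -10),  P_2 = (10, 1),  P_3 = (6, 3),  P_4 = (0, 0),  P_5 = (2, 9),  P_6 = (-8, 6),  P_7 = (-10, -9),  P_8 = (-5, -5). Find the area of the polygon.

Cross-terms: 103, 24, 0, 0, 84, 132, 5, 65  ⇒  Σ = 413
Area = |Σ|/2 = 206.5.

206.5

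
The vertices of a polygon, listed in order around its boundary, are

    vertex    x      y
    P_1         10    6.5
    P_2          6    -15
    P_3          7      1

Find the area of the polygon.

Apply the surveyor's formula: 2A = Σ (x_i·y_{i+1} − x_{i+1}·y_i), indices taken mod 3.
Σ = (-189) + (111) + (35.5) = -42.5
Area = |Σ|/2 = 21.25.

21.25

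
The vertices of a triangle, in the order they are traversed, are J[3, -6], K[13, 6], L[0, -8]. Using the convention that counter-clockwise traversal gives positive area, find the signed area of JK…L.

8

Cross-terms: 96, -104, 24  ⇒  Σ = 16
Signed area = Σ/2 = 8 (positive ⇒ counter-clockwise traversal).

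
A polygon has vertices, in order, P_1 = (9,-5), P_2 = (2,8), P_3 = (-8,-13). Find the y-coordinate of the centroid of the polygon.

-10/3

Apply Gauss's area formula. First the cross-terms c_i = x_i·y_{i+1} − x_{i+1}·y_i:
  82, 38, 157  ⇒  2A = 277, A = 138.5.
Then Σ (y_i + y_{i+1})·c_i = -2770, so ȳ = -2770 / (6·138.5) = -10/3.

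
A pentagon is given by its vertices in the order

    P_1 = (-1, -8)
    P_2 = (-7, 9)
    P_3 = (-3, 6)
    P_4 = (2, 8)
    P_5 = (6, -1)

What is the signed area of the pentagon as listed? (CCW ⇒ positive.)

-107.5

Apply Gauss's area formula: 2A = Σ (x_i·y_{i+1} − x_{i+1}·y_i), indices taken mod 5.
Σ = (-65) + (-15) + (-36) + (-50) + (-49) = -215
Signed area = Σ/2 = -107.5 (negative ⇒ clockwise traversal).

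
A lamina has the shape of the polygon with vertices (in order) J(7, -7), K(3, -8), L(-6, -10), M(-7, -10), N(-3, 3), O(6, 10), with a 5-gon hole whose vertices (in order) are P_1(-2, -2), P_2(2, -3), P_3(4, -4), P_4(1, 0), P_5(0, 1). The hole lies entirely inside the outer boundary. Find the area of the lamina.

Outer boundary:
J→K: (7)(-8) − (3)(-7) = -35
K→L: (3)(-10) − (-6)(-8) = -78
L→M: (-6)(-10) − (-7)(-10) = -10
M→N: (-7)(3) − (-3)(-10) = -51
N→O: (-3)(10) − (6)(3) = -48
O→J: (6)(-7) − (7)(10) = -112
Σ = -334
Area = |Σ|/2 = 167.
Hole:
Apply Gauss's area formula: 2A = Σ (x_i·y_{i+1} − x_{i+1}·y_i), indices taken mod 5.
Σ = (10) + (4) + (4) + (1) + (2) = 21
Area = |Σ|/2 = 10.5.
Net area = 167 − 10.5 = 156.5.

156.5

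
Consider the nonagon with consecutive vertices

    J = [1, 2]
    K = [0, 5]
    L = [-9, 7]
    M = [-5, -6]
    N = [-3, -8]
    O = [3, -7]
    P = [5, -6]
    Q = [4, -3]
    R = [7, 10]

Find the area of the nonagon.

J→K: (1)(5) − (0)(2) = 5
K→L: (0)(7) − (-9)(5) = 45
L→M: (-9)(-6) − (-5)(7) = 89
M→N: (-5)(-8) − (-3)(-6) = 22
N→O: (-3)(-7) − (3)(-8) = 45
O→P: (3)(-6) − (5)(-7) = 17
P→Q: (5)(-3) − (4)(-6) = 9
Q→R: (4)(10) − (7)(-3) = 61
R→J: (7)(2) − (1)(10) = 4
Σ = 297
Area = |Σ|/2 = 148.5.

148.5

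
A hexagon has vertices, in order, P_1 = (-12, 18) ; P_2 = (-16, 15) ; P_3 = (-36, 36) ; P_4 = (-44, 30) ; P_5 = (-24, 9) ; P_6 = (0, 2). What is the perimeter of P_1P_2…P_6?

118

|P_1P_2| = √((-4)² + (-3)²) = √25 = 5
|P_2P_3| = √((-20)² + (21)²) = √841 = 29
|P_3P_4| = √((-8)² + (-6)²) = √100 = 10
|P_4P_5| = √((20)² + (-21)²) = √841 = 29
|P_5P_6| = √((24)² + (-7)²) = √625 = 25
|P_6P_1| = √((-12)² + (16)²) = √400 = 20
Perimeter = 5 + 29 + 10 + 29 + 25 + 20 = 118.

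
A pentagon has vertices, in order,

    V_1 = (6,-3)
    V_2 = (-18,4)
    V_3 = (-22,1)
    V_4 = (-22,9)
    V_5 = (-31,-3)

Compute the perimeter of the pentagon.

90

|V_1V_2| = √((-24)² + (7)²) = √625 = 25
|V_2V_3| = √((-4)² + (-3)²) = √25 = 5
|V_3V_4| = √((0)² + (8)²) = √64 = 8
|V_4V_5| = √((-9)² + (-12)²) = √225 = 15
|V_5V_1| = √((37)² + (0)²) = √1369 = 37
Perimeter = 25 + 5 + 8 + 15 + 37 = 90.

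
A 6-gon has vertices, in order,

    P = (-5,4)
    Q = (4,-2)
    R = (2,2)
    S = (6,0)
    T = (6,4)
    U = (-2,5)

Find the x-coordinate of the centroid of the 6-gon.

Apply the shoelace (surveyor's) formula. First the cross-terms c_i = x_i·y_{i+1} − x_{i+1}·y_i:
  -6, 12, -12, 24, 38, 17  ⇒  2A = 73, A = 36.5.
Then Σ (x_i + x_{i+1})·c_i = 303, so x̄ = 303 / (6·36.5) = 101/73.

101/73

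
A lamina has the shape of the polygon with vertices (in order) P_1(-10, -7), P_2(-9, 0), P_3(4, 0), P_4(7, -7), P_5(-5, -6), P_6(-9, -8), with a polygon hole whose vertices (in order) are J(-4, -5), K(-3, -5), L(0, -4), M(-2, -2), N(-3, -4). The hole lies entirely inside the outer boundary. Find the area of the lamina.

94.5

Outer boundary:
Apply the shoelace formula: 2A = Σ (x_i·y_{i+1} − x_{i+1}·y_i), indices taken mod 6.
Σ = (-63) + (0) + (-28) + (-77) + (-14) + (-17) = -199
Area = |Σ|/2 = 99.5.
Hole:
J→K: (-4)(-5) − (-3)(-5) = 5
K→L: (-3)(-4) − (0)(-5) = 12
L→M: (0)(-2) − (-2)(-4) = -8
M→N: (-2)(-4) − (-3)(-2) = 2
N→J: (-3)(-5) − (-4)(-4) = -1
Σ = 10
Area = |Σ|/2 = 5.
Net area = 99.5 − 5 = 94.5.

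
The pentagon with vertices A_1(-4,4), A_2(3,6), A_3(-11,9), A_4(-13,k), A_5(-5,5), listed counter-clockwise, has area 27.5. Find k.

9

The doubled signed area Σ (x_i y_{i+1} − x_{i+1} y_i) is linear in k.
With k=0 it equals 109; the coefficient of k is -6 (from the two edges through A_4).
So -6·k + 109 = 2·27.5 = 55 ⇒ k = 9.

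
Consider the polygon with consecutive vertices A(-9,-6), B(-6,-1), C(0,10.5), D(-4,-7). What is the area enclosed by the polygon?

Apply the shoelace formula: 2A = Σ (x_i·y_{i+1} − x_{i+1}·y_i), indices taken mod 4.
Cross-terms: -27, -63, 42, -39  ⇒  Σ = -87
Area = |Σ|/2 = 43.5.

43.5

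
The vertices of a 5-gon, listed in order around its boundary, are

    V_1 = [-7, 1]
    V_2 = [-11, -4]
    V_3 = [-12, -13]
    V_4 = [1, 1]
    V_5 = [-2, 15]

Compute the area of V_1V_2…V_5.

127.5

Σ = (39) + (95) + (1) + (17) + (103) = 255
Area = |Σ|/2 = 127.5.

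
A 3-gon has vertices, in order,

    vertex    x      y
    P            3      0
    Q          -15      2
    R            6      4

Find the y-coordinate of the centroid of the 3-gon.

2

Apply the shoelace formula. First the cross-terms c_i = x_i·y_{i+1} − x_{i+1}·y_i:
  6, -72, -12  ⇒  2A = -78, A = -39.
Then Σ (y_i + y_{i+1})·c_i = -468, so ȳ = -468 / (6·(-39)) = 2.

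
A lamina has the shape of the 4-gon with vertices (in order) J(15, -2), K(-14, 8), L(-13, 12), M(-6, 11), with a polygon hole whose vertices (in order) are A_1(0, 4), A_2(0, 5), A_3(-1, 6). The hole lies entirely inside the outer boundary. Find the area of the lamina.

97.5

Outer boundary:
Apply the surveyor's formula: 2A = Σ (x_i·y_{i+1} − x_{i+1}·y_i), indices taken mod 4.
Cross-terms: 92, -64, -71, -153  ⇒  Σ = -196
Area = |Σ|/2 = 98.
Hole:
Cross-terms: 0, 5, -4  ⇒  Σ = 1
Area = |Σ|/2 = 0.5.
Net area = 98 − 0.5 = 97.5.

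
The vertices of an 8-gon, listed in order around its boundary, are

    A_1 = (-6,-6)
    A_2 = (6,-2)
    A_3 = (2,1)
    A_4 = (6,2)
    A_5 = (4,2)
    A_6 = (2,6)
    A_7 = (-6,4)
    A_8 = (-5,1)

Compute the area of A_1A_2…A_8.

Σ = (48) + (10) + (-2) + (4) + (20) + (44) + (14) + (36) = 174
Area = |Σ|/2 = 87.

87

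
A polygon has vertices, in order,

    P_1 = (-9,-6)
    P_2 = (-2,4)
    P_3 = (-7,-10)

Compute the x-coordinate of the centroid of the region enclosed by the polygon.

Apply Gauss's area formula. First the cross-terms c_i = x_i·y_{i+1} − x_{i+1}·y_i:
  -48, 48, -48  ⇒  2A = -48, A = -24.
Then Σ (x_i + x_{i+1})·c_i = 864, so x̄ = 864 / (6·(-24)) = -6.

-6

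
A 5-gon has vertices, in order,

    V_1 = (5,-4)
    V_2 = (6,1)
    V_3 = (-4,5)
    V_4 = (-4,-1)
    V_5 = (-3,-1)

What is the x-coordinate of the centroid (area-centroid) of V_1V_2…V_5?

Apply the surveyor's formula. First the cross-terms c_i = x_i·y_{i+1} − x_{i+1}·y_i:
  29, 34, 24, 1, 17  ⇒  2A = 105, A = 52.5.
Then Σ (x_i + x_{i+1})·c_i = 222, so x̄ = 222 / (6·52.5) = 74/105.

74/105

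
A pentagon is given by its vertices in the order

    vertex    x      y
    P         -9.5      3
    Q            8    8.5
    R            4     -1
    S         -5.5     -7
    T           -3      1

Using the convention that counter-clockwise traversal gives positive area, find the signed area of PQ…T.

Apply the shoelace (surveyor's) formula: 2A = Σ (x_i·y_{i+1} − x_{i+1}·y_i), indices taken mod 5.
P→Q: (-9.5)(8.5) − (8)(3) = -104.75
Q→R: (8)(-1) − (4)(8.5) = -42
R→S: (4)(-7) − (-5.5)(-1) = -33.5
S→T: (-5.5)(1) − (-3)(-7) = -26.5
T→P: (-3)(3) − (-9.5)(1) = 0.5
Σ = -206.25
Signed area = Σ/2 = -103.125 (negative ⇒ clockwise traversal).

-103.125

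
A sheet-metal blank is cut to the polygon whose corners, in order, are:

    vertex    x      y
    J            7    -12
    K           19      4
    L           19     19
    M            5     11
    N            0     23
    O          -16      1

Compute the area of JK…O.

Σ = (256) + (285) + (114) + (115) + (368) + (185) = 1323
Area = |Σ|/2 = 661.5.

661.5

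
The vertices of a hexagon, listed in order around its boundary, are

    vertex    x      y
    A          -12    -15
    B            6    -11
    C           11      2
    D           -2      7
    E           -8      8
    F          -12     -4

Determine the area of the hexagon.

368

Σ = (222) + (133) + (81) + (40) + (128) + (132) = 736
Area = |Σ|/2 = 368.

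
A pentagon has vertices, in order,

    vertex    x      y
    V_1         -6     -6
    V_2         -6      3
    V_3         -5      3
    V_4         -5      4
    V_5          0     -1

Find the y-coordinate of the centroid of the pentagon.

-166/189

Apply the shoelace formula. First the cross-terms c_i = x_i·y_{i+1} − x_{i+1}·y_i:
  -54, -3, -5, 5, -6  ⇒  2A = -63, A = -31.5.
Then Σ (y_i + y_{i+1})·c_i = 166, so ȳ = 166 / (6·(-31.5)) = -166/189.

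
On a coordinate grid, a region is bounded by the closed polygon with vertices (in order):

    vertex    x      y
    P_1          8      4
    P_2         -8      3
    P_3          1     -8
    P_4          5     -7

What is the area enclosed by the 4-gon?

113

Cross-terms: 56, 61, 33, 76  ⇒  Σ = 226
Area = |Σ|/2 = 113.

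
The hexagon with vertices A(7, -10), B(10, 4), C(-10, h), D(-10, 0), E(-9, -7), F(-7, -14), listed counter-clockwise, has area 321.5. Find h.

The doubled signed area Σ (x_i y_{i+1} − x_{i+1} y_i) is linear in h.
With h=0 it equals 483; the coefficient of h is 20 (from the two edges through C).
So 20·h + 483 = 2·321.5 = 643 ⇒ h = 8.

8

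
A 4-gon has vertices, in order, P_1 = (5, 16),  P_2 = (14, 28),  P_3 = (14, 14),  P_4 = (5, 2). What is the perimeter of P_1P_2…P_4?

|P_1P_2| = √((9)² + (12)²) = √225 = 15
|P_2P_3| = √((0)² + (-14)²) = √196 = 14
|P_3P_4| = √((-9)² + (-12)²) = √225 = 15
|P_4P_1| = √((0)² + (14)²) = √196 = 14
Perimeter = 15 + 14 + 15 + 14 = 58.

58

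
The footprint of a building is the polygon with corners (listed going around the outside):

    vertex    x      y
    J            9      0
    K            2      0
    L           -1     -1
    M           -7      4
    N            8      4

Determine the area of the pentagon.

54.5

Σ = (0) + (-2) + (-11) + (-60) + (-36) = -109
Area = |Σ|/2 = 54.5.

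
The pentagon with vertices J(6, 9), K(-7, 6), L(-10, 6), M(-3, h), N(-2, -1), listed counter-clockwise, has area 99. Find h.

-9

The doubled signed area Σ (x_i y_{i+1} − x_{i+1} y_i) is linear in h.
With h=0 it equals 126; the coefficient of h is -8 (from the two edges through M).
So -8·h + 126 = 2·99 = 198 ⇒ h = -9.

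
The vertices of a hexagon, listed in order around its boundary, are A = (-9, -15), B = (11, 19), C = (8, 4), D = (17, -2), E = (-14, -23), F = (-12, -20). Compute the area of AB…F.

Apply the shoelace formula: 2A = Σ (x_i·y_{i+1} − x_{i+1}·y_i), indices taken mod 6.
Σ = (-6) + (-108) + (-84) + (-419) + (4) + (0) = -613
Area = |Σ|/2 = 306.5.

306.5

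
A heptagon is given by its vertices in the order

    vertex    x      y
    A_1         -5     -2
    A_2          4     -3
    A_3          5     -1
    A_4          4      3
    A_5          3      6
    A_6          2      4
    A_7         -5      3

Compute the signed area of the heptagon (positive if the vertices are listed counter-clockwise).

Σ = (23) + (11) + (19) + (15) + (0) + (26) + (25) = 119
Signed area = Σ/2 = 59.5 (positive ⇒ counter-clockwise traversal).

59.5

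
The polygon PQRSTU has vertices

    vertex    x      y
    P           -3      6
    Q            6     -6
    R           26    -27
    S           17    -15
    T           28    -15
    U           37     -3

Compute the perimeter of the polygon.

|PQ| = √((9)² + (-12)²) = √225 = 15
|QR| = √((20)² + (-21)²) = √841 = 29
|RS| = √((-9)² + (12)²) = √225 = 15
|ST| = √((11)² + (0)²) = √121 = 11
|TU| = √((9)² + (12)²) = √225 = 15
|UP| = √((-40)² + (9)²) = √1681 = 41
Perimeter = 15 + 29 + 15 + 11 + 15 + 41 = 126.

126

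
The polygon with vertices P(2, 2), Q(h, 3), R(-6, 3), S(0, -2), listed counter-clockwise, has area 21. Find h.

2

The doubled signed area Σ (x_i y_{i+1} − x_{i+1} y_i) is linear in h.
With h=0 it equals 40; the coefficient of h is 1 (from the two edges through Q).
So 1·h + 40 = 2·21 = 42 ⇒ h = 2.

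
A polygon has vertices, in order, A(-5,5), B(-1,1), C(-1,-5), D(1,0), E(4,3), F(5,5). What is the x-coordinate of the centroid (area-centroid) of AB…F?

Apply the shoelace formula. First the cross-terms c_i = x_i·y_{i+1} − x_{i+1}·y_i:
  0, 6, 5, 3, 5, 50  ⇒  2A = 69, A = 34.5.
Then Σ (x_i + x_{i+1})·c_i = 48, so x̄ = 48 / (6·34.5) = 16/69.

16/69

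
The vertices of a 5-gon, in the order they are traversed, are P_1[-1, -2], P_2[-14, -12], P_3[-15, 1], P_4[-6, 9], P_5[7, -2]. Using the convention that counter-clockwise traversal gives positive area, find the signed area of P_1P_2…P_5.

-203

Apply the shoelace formula: 2A = Σ (x_i·y_{i+1} − x_{i+1}·y_i), indices taken mod 5.
Σ = (-16) + (-194) + (-129) + (-51) + (-16) = -406
Signed area = Σ/2 = -203 (negative ⇒ clockwise traversal).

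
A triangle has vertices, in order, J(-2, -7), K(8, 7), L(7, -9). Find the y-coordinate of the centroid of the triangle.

Apply the shoelace (surveyor's) formula. First the cross-terms c_i = x_i·y_{i+1} − x_{i+1}·y_i:
  42, -121, -67  ⇒  2A = -146, A = -73.
Then Σ (y_i + y_{i+1})·c_i = 1314, so ȳ = 1314 / (6·(-73)) = -3.

-3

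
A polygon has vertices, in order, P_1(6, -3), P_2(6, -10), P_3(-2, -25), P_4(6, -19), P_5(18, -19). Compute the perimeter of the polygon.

66

|P_1P_2| = √((0)² + (-7)²) = √49 = 7
|P_2P_3| = √((-8)² + (-15)²) = √289 = 17
|P_3P_4| = √((8)² + (6)²) = √100 = 10
|P_4P_5| = √((12)² + (0)²) = √144 = 12
|P_5P_1| = √((-12)² + (16)²) = √400 = 20
Perimeter = 7 + 17 + 10 + 12 + 20 = 66.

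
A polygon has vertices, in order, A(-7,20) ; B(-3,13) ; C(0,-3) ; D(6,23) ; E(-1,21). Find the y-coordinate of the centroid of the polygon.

Apply the shoelace (surveyor's) formula. First the cross-terms c_i = x_i·y_{i+1} − x_{i+1}·y_i:
  -31, 9, 18, 149, 127  ⇒  2A = 272, A = 136.
Then Σ (y_i + y_{i+1})·c_i = 11190, so ȳ = 11190 / (6·136) = 1865/136.

1865/136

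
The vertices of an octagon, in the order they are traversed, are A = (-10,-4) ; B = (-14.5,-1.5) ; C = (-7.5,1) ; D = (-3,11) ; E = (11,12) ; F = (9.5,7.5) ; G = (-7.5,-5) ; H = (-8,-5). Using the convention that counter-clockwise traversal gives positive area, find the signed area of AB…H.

Apply the surveyor's formula: 2A = Σ (x_i·y_{i+1} − x_{i+1}·y_i), indices taken mod 8.
Cross-terms: -43, -25.75, -79.5, -157, -31.5, 8.75, -2.5, -18  ⇒  Σ = -348.5
Signed area = Σ/2 = -174.25 (negative ⇒ clockwise traversal).

-174.25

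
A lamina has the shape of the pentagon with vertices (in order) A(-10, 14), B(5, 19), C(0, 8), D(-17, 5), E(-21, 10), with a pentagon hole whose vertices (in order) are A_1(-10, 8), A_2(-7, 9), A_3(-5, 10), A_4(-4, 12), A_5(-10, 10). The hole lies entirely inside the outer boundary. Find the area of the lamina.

Outer boundary:
Apply Gauss's area formula: 2A = Σ (x_i·y_{i+1} − x_{i+1}·y_i), indices taken mod 5.
A→B: (-10)(19) − (5)(14) = -260
B→C: (5)(8) − (0)(19) = 40
C→D: (0)(5) − (-17)(8) = 136
D→E: (-17)(10) − (-21)(5) = -65
E→A: (-21)(14) − (-10)(10) = -194
Σ = -343
Area = |Σ|/2 = 171.5.
Hole:
Apply the shoelace (surveyor's) formula: 2A = Σ (x_i·y_{i+1} − x_{i+1}·y_i), indices taken mod 5.
Σ = (-34) + (-25) + (-20) + (80) + (20) = 21
Area = |Σ|/2 = 10.5.
Net area = 171.5 − 10.5 = 161.

161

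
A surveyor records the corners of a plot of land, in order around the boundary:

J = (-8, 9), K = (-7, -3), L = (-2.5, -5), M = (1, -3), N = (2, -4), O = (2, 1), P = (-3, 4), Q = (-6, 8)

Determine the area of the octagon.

Apply the shoelace formula: 2A = Σ (x_i·y_{i+1} − x_{i+1}·y_i), indices taken mod 8.
Σ = (87) + (27.5) + (12.5) + (2) + (10) + (11) + (0) + (10) = 160
Area = |Σ|/2 = 80.

80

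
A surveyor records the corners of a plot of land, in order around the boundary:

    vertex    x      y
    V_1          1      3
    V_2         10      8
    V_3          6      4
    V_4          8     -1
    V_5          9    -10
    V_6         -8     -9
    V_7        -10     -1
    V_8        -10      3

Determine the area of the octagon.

Σ = (-22) + (-8) + (-38) + (-71) + (-161) + (-82) + (-40) + (-33) = -455
Area = |Σ|/2 = 227.5.

227.5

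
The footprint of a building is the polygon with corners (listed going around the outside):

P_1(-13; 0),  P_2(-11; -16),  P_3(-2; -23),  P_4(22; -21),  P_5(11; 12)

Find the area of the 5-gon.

814

Apply the surveyor's formula: 2A = Σ (x_i·y_{i+1} − x_{i+1}·y_i), indices taken mod 5.
Cross-terms: 208, 221, 548, 495, 156  ⇒  Σ = 1628
Area = |Σ|/2 = 814.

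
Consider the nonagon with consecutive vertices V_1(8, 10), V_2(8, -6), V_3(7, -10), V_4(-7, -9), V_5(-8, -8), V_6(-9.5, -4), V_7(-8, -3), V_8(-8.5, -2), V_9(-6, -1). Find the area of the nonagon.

213.75

Apply the surveyor's formula: 2A = Σ (x_i·y_{i+1} − x_{i+1}·y_i), indices taken mod 9.
Σ = (-128) + (-38) + (-133) + (-16) + (-44) + (-3.5) + (-9.5) + (-3.5) + (-52) = -427.5
Area = |Σ|/2 = 213.75.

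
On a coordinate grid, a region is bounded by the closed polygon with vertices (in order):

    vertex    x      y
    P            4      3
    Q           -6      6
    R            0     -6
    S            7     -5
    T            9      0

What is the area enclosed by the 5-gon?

96

Apply the surveyor's formula: 2A = Σ (x_i·y_{i+1} − x_{i+1}·y_i), indices taken mod 5.
Cross-terms: 42, 36, 42, 45, 27  ⇒  Σ = 192
Area = |Σ|/2 = 96.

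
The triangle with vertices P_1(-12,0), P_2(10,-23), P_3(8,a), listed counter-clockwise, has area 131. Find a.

Write out the shoelace sum; only the two edges meeting at P_3 involve a:
2·Area = [(10·a − 8·(-23)) + (8·0 − (-12)·a)] + 276
       = 22·a + 460 = 262
⇒ a = -9.

-9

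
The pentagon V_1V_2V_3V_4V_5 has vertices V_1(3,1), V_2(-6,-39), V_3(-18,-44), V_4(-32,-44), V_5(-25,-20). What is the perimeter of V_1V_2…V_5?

128

|V_1V_2| = √((-9)² + (-40)²) = √1681 = 41
|V_2V_3| = √((-12)² + (-5)²) = √169 = 13
|V_3V_4| = √((-14)² + (0)²) = √196 = 14
|V_4V_5| = √((7)² + (24)²) = √625 = 25
|V_5V_1| = √((28)² + (21)²) = √1225 = 35
Perimeter = 41 + 13 + 14 + 25 + 35 = 128.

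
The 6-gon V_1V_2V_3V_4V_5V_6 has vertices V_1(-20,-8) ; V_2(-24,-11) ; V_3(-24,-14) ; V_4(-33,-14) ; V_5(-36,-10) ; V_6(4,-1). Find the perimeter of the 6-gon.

88

|V_1V_2| = √((-4)² + (-3)²) = √25 = 5
|V_2V_3| = √((0)² + (-3)²) = √9 = 3
|V_3V_4| = √((-9)² + (0)²) = √81 = 9
|V_4V_5| = √((-3)² + (4)²) = √25 = 5
|V_5V_6| = √((40)² + (9)²) = √1681 = 41
|V_6V_1| = √((-24)² + (-7)²) = √625 = 25
Perimeter = 5 + 3 + 9 + 5 + 41 + 25 = 88.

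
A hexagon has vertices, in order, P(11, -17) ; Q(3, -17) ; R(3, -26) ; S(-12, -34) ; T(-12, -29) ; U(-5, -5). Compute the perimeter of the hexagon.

|PQ| = √((-8)² + (0)²) = √64 = 8
|QR| = √((0)² + (-9)²) = √81 = 9
|RS| = √((-15)² + (-8)²) = √289 = 17
|ST| = √((0)² + (5)²) = √25 = 5
|TU| = √((7)² + (24)²) = √625 = 25
|UP| = √((16)² + (-12)²) = √400 = 20
Perimeter = 8 + 9 + 17 + 5 + 25 + 20 = 84.

84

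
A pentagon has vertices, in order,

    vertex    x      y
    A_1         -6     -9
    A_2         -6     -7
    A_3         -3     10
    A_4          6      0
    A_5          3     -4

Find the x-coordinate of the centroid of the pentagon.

-35/38

Apply the shoelace formula. First the cross-terms c_i = x_i·y_{i+1} − x_{i+1}·y_i:
  -12, -81, -60, -24, -51  ⇒  2A = -228, A = -114.
Then Σ (x_i + x_{i+1})·c_i = 630, so x̄ = 630 / (6·(-114)) = -35/38.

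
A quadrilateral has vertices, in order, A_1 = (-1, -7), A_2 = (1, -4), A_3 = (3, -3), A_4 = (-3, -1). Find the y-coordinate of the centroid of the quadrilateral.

Apply the shoelace formula. First the cross-terms c_i = x_i·y_{i+1} − x_{i+1}·y_i:
  11, 9, -12, 20  ⇒  2A = 28, A = 14.
Then Σ (y_i + y_{i+1})·c_i = -296, so ȳ = -296 / (6·14) = -74/21.

-74/21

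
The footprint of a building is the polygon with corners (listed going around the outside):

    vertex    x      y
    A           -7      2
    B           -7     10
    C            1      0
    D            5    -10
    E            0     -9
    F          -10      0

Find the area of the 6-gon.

Σ = (-56) + (-10) + (-10) + (-45) + (-90) + (-20) = -231
Area = |Σ|/2 = 115.5.

115.5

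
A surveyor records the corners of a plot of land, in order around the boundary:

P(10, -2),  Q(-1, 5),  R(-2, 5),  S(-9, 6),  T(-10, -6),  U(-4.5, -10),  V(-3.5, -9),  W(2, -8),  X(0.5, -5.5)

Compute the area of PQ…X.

185.75

Apply Gauss's area formula: 2A = Σ (x_i·y_{i+1} − x_{i+1}·y_i), indices taken mod 9.
P→Q: (10)(5) − (-1)(-2) = 48
Q→R: (-1)(5) − (-2)(5) = 5
R→S: (-2)(6) − (-9)(5) = 33
S→T: (-9)(-6) − (-10)(6) = 114
T→U: (-10)(-10) − (-4.5)(-6) = 73
U→V: (-4.5)(-9) − (-3.5)(-10) = 5.5
V→W: (-3.5)(-8) − (2)(-9) = 46
W→X: (2)(-5.5) − (0.5)(-8) = -7
X→P: (0.5)(-2) − (10)(-5.5) = 54
Σ = 371.5
Area = |Σ|/2 = 185.75.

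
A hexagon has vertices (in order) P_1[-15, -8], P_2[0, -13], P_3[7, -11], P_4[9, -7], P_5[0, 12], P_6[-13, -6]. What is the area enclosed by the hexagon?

307

Apply the shoelace formula: 2A = Σ (x_i·y_{i+1} − x_{i+1}·y_i), indices taken mod 6.
Cross-terms: 195, 91, 50, 108, 156, 14  ⇒  Σ = 614
Area = |Σ|/2 = 307.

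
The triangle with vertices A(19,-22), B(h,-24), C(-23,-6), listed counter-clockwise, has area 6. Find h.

25

Write out the shoelace sum; only the two edges meeting at B involve h:
2·Area = [(19·(-24) − h·(-22)) + (h·(-6) − (-23)·(-24))] + 620
       = 16·h + -388 = 12
⇒ h = 25.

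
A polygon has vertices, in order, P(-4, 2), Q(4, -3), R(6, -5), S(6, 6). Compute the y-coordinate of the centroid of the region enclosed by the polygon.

Apply the surveyor's formula. First the cross-terms c_i = x_i·y_{i+1} − x_{i+1}·y_i:
  4, -2, 66, 36  ⇒  2A = 104, A = 52.
Then Σ (y_i + y_{i+1})·c_i = 366, so ȳ = 366 / (6·52) = 61/52.

61/52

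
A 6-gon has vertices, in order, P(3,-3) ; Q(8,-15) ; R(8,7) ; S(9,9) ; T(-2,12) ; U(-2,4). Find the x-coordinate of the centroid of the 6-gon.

71/18

Apply the shoelace formula. First the cross-terms c_i = x_i·y_{i+1} − x_{i+1}·y_i:
  -21, 176, 9, 126, 16, -6  ⇒  2A = 300, A = 150.
Then Σ (x_i + x_{i+1})·c_i = 3550, so x̄ = 3550 / (6·150) = 71/18.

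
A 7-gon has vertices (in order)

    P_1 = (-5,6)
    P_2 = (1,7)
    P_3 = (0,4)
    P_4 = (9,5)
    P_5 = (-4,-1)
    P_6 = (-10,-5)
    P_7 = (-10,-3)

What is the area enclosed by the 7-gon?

Apply the shoelace (surveyor's) formula: 2A = Σ (x_i·y_{i+1} − x_{i+1}·y_i), indices taken mod 7.
P_1→P_2: (-5)(7) − (1)(6) = -41
P_2→P_3: (1)(4) − (0)(7) = 4
P_3→P_4: (0)(5) − (9)(4) = -36
P_4→P_5: (9)(-1) − (-4)(5) = 11
P_5→P_6: (-4)(-5) − (-10)(-1) = 10
P_6→P_7: (-10)(-3) − (-10)(-5) = -20
P_7→P_1: (-10)(6) − (-5)(-3) = -75
Σ = -147
Area = |Σ|/2 = 73.5.

73.5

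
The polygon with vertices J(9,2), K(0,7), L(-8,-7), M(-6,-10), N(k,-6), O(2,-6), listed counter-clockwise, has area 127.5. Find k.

The doubled signed area Σ (x_i y_{i+1} − x_{i+1} y_i) is linear in k.
With k=0 it equals 263; the coefficient of k is 4 (from the two edges through N).
So 4·k + 263 = 2·127.5 = 255 ⇒ k = -2.

-2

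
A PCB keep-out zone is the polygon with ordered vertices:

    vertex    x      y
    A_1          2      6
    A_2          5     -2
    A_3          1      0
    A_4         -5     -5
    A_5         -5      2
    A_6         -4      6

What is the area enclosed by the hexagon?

65

Apply Gauss's area formula: 2A = Σ (x_i·y_{i+1} − x_{i+1}·y_i), indices taken mod 6.
A_1→A_2: (2)(-2) − (5)(6) = -34
A_2→A_3: (5)(0) − (1)(-2) = 2
A_3→A_4: (1)(-5) − (-5)(0) = -5
A_4→A_5: (-5)(2) − (-5)(-5) = -35
A_5→A_6: (-5)(6) − (-4)(2) = -22
A_6→A_1: (-4)(6) − (2)(6) = -36
Σ = -130
Area = |Σ|/2 = 65.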